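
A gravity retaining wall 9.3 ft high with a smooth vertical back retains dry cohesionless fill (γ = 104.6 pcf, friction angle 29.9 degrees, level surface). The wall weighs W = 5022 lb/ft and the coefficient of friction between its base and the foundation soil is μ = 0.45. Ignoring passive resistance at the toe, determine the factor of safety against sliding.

K_a = tan²(45° − 29.9°/2) = 0.3347.
P_a = ½K_aγH² = 0.5×0.3347×104.6×9.3² = 1514 lb/ft, acting at H/3 = 3.100 ft above the base.
FS_sliding = μW / P_a = 0.45×5022 / 1514 = 1.493.

1.49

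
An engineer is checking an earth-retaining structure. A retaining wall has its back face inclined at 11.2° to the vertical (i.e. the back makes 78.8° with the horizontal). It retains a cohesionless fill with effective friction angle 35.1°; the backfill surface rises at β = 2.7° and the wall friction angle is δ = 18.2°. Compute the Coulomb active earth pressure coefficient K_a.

K_a = sin²(α+φ) / [sin²α · sin(α−δ) · (1 + √{sin(φ+δ)sin(φ−β) / (sin(α−δ)sin(α+β))})²].
With α = 78.8°, φ = 35.1°, δ = 18.2°, β = 2.7°: K_a = 0.3425.

0.343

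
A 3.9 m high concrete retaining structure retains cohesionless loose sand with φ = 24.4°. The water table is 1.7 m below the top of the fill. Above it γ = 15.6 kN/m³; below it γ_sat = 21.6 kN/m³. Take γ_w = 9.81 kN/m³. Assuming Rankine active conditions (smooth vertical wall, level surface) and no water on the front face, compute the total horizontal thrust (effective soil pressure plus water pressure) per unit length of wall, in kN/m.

K_a = tan²(45° − φ/2) = 0.4153.
γ' = 21.6 − 9.81 = 11.79 kN/m³. Depth below WT = 2.2 m.
σ'_h at WT = K_a γ d_w = 11.01 kPa; at base = 11.01 + K_a γ' × 2.2 = 21.79 kPa.
P₁ (0–1.7 m) = ½×11.01×1.7 = 9.362. P₂ (1.7–3.9 m) = ½(11.01+21.79)×2.2 = 36.08.
P_w = ½ γ_w h₂² = 0.5×9.81×2.2² = 23.74. Total = 9.362+36.08+23.74 = 69.18 kN/m.

69.2 kN/m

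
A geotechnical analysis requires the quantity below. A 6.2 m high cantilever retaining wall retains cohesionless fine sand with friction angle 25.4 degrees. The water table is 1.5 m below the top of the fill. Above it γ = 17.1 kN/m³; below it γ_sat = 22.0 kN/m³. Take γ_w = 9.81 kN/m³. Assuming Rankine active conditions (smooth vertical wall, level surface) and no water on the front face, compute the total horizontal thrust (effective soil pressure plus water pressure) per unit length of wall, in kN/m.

K_a = tan²(45° − φ/2) = 0.3996.
γ' = 22.0 − 9.81 = 12.19 kN/m³. Depth below WT = 4.7 m.
σ'_h at WT = K_a γ d_w = 10.25 kPa; at base = 10.25 + K_a γ' × 4.7 = 33.15 kPa.
P₁ (0–1.5 m) = ½×10.25×1.5 = 7.688. P₂ (1.5–6.2 m) = ½(10.25+33.15)×4.7 = 102.0.
P_w = ½ γ_w h₂² = 0.5×9.81×4.7² = 108.4. Total = 7.688+102.0+108.4 = 218.0 kN/m.

218 kN/m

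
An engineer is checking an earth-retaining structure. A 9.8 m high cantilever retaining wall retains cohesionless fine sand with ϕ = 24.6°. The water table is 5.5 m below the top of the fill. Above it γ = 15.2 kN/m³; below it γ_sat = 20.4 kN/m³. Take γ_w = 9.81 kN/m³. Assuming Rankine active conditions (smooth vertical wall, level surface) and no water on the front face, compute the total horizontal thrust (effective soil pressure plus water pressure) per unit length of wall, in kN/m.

K_a = tan²(45° − φ/2) = 0.4121.
γ' = 20.4 − 9.81 = 10.59 kN/m³. Depth below WT = 4.3 m.
σ'_h at WT = K_a γ d_w = 34.46 kPa; at base = 34.46 + K_a γ' × 4.3 = 53.22 kPa.
P₁ (0–5.5 m) = ½×34.46×5.5 = 94.75. P₂ (5.5–9.8 m) = ½(34.46+53.22)×4.3 = 188.5.
P_w = ½ γ_w h₂² = 0.5×9.81×4.3² = 90.69. Total = 94.75+188.5+90.69 = 374.0 kN/m.

374 kN/m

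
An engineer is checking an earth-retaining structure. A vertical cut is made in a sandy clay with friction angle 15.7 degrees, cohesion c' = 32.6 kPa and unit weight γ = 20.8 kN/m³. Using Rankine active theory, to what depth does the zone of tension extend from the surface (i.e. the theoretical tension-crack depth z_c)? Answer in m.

4.14 m

K_a = tan²(45° − 15.7°/2) = 0.5741; √K_a = 0.7577.
The active pressure is zero where K_a γ z = 2c√K_a, so z_c = 2c/(γ√K_a) = 2×32.6/(20.8×0.7577) = 4.137 m.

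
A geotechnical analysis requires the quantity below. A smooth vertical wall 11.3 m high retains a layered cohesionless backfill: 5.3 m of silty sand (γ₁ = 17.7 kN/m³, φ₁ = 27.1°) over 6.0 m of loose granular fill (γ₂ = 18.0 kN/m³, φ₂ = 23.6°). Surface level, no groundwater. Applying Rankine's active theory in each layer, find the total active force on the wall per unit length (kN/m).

K_a1 = tan²(45°−27.1°/2) = 0.3741; K_a2 = tan²(45°−23.6°/2) = 0.4282.
Layer 1: σ at base = K_a1 γ₁ h₁ = 35.09 kPa; P₁ = ½×35.09×5.3 = 92.99.
Layer 2: σ_v at top = γ₁h₁ = 93.81; σ_h top = K_a2×93.81 = 40.17; σ_h base = K_a2×(93.81+18.0×6.0) = 86.42.
P₂ = ½(40.17+86.42)×6.0 = 379.8. Total P_a = 92.99+379.8 = 472.8 kN/m.

473 kN/m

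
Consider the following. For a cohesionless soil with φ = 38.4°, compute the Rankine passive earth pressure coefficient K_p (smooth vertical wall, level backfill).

K_p = (1 + sin φ)/(1 − sin φ) = tan²(45° + 38.4°/2) = 4.279.

4.28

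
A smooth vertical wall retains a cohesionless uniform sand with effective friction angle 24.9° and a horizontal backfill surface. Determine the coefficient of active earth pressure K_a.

K_a = tan²(45° − φ/2) = tan²(32.55°) = 0.4074.

0.407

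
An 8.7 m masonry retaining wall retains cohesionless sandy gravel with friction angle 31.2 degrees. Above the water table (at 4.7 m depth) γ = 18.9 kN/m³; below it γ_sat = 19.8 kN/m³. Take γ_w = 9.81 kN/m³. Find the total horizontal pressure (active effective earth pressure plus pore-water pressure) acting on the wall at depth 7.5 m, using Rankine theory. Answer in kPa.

64.6 kPa

K_a = (1 − sin φ)/(1 + sin φ) = 0.3175.
γ' = 19.8 − 9.81 = 9.990 kN/m³.
Effective vertical stress at 7.5 m: σ'_v = 18.9×4.7 + 9.990×2.80 = 116.8 kPa.
σ'_h = K_a σ'_v = 0.3175 × 116.8 = 37.08 kPa; u = γ_w × 2.80 = 27.47 kPa.
Total σ_h = 37.08 + 27.47 = 64.55 kPa.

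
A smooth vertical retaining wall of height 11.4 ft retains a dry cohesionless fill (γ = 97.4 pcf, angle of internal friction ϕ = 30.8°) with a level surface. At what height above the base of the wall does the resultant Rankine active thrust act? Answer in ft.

K_a = 0.3227.
The pressure distribution is triangular, so the resultant acts at H/3 above the base = 11.4/3 = 3.800 ft.

3.80 ft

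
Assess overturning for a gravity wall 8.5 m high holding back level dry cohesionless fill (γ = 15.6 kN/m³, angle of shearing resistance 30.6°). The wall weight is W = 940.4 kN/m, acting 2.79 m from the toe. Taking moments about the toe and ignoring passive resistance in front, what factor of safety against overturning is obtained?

5.05

K_a = tan²(45° − 30.6°/2) = 0.3253.
P_a = ½K_aγH² = 0.5×0.3253×15.6×8.5² = 183.3 kN/m, acting at H/3 = 2.833 m above the base.
Overturning moment M_o = P_a × H/3 = 183.3 × 2.833 = 519.5.
Resisting moment M_r = W × 2.79 = 940.4 × 2.79 = 2624.
FS_overturning = M_r/M_o = 2624/519.5 = 5.051.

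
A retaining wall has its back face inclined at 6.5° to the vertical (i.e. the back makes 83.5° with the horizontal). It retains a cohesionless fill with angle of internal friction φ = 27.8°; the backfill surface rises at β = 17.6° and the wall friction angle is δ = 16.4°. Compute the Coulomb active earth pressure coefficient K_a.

0.509

K_a = sin²(α+φ) / [sin²α · sin(α−δ) · (1 + √{sin(φ+δ)sin(φ−β) / (sin(α−δ)sin(α+β))})²].
With α = 83.5°, φ = 27.8°, δ = 16.4°, β = 17.6°: K_a = 0.5089.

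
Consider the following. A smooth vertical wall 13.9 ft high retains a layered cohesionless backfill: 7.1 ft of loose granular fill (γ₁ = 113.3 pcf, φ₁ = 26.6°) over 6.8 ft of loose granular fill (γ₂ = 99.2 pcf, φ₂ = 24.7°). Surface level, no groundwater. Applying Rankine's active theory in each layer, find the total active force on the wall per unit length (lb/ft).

4280 lb/ft

K_a1 = tan²(45°−26.6°/2) = 0.3814; K_a2 = tan²(45°−24.7°/2) = 0.4106.
Layer 1: σ at base = K_a1 γ₁ h₁ = 306.8 psf; P₁ = ½×306.8×7.1 = 1089.
Layer 2: σ_v at top = γ₁h₁ = 804.4; σ_h top = K_a2×804.4 = 330.3; σ_h base = K_a2×(804.4+99.2×6.8) = 607.2.
P₂ = ½(330.3+607.2)×6.8 = 3188. Total P_a = 1089+3188 = 4277 lb/ft.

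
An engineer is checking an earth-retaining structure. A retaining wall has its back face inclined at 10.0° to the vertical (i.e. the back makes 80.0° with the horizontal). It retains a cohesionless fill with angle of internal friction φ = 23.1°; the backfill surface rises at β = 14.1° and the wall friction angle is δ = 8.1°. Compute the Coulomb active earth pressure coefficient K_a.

0.616

K_a = sin²(α+φ) / [sin²α · sin(α−δ) · (1 + √{sin(φ+δ)sin(φ−β) / (sin(α−δ)sin(α+β))})²].
With α = 80.0°, φ = 23.1°, δ = 8.1°, β = 14.1°: K_a = 0.6161.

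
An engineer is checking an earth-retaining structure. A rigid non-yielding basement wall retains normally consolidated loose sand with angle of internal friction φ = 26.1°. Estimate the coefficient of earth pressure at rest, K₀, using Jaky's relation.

K₀ = 1 − sin φ' = 1 − sin 26.1° = 0.5601.

0.560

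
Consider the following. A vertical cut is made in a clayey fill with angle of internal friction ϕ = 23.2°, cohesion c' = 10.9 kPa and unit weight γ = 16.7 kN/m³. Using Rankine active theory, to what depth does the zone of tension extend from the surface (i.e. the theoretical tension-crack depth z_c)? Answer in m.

1.98 m

K_a = tan²(45° − 23.2°/2) = 0.4348; √K_a = 0.6594.
The active pressure is zero where K_a γ z = 2c√K_a, so z_c = 2c/(γ√K_a) = 2×10.9/(16.7×0.6594) = 1.980 m.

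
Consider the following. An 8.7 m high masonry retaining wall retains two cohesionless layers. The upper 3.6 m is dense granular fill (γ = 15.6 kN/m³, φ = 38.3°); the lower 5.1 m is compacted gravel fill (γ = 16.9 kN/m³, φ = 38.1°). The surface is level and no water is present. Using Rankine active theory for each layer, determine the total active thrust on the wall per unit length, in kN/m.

144 kN/m

K_a1 = tan²(45°−38.3°/2) = 0.2347; K_a2 = tan²(45°−38.1°/2) = 0.2368.
Layer 1: σ at base = K_a1 γ₁ h₁ = 13.18 kPa; P₁ = ½×13.18×3.6 = 23.73.
Layer 2: σ_v at top = γ₁h₁ = 56.16; σ_h top = K_a2×56.16 = 13.30; σ_h base = K_a2×(56.16+16.9×5.1) = 33.71.
P₂ = ½(13.30+33.71)×5.1 = 119.9. Total P_a = 23.73+119.9 = 143.6 kN/m.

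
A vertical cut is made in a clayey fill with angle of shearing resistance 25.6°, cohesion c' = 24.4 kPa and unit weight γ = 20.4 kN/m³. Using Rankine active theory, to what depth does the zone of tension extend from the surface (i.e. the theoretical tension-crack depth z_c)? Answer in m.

3.80 m

K_a = tan²(45° − 25.6°/2) = 0.3966; √K_a = 0.6297.
The active pressure is zero where K_a γ z = 2c√K_a, so z_c = 2c/(γ√K_a) = 2×24.4/(20.4×0.6297) = 3.799 m.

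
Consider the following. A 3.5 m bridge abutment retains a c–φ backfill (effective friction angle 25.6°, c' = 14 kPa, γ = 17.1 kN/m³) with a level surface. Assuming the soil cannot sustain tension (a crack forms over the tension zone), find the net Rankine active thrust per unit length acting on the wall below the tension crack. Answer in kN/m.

K_a = 0.3966; √K_a = 0.6297.
Tension-crack depth z_c = 2c/(γ√K_a) = 2×14/(17.1×0.6297) = 2.600 m.
σ_a at base = K_a γ H − 2c√K_a = 0.3966×17.1×3.5 − 2×14×0.6297 = 6.102 kPa.
P_a = ½ × 6.102 × (H − z_c) = 0.5×6.102×0.8998 = 2.745 kN/m.

2.75 kN/m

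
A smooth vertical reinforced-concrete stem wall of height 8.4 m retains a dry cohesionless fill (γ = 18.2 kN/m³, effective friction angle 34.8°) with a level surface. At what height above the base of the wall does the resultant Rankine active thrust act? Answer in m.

K_a = 0.2733.
The pressure distribution is triangular, so the resultant acts at H/3 above the base = 8.4/3 = 2.800 m.

2.80 m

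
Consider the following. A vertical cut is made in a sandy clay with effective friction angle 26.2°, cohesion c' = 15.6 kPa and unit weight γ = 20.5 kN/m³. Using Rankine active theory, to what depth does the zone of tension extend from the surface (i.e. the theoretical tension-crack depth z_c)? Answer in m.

K_a = tan²(45° − 26.2°/2) = 0.3874; √K_a = 0.6224.
The active pressure is zero where K_a γ z = 2c√K_a, so z_c = 2c/(γ√K_a) = 2×15.6/(20.5×0.6224) = 2.445 m.

2.45 m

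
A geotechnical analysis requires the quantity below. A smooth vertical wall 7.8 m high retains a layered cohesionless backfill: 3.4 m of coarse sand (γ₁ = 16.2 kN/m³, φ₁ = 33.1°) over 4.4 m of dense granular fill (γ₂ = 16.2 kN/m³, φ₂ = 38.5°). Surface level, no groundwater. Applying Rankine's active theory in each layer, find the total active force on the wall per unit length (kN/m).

K_a1 = tan²(45°−33.1°/2) = 0.2936; K_a2 = tan²(45°−38.5°/2) = 0.2327.
Layer 1: σ at base = K_a1 γ₁ h₁ = 16.17 kPa; P₁ = ½×16.17×3.4 = 27.49.
Layer 2: σ_v at top = γ₁h₁ = 55.08; σ_h top = K_a2×55.08 = 12.81; σ_h base = K_a2×(55.08+16.2×4.4) = 29.40.
P₂ = ½(12.81+29.40)×4.4 = 92.87. Total P_a = 27.49+92.87 = 120.4 kN/m.

120 kN/m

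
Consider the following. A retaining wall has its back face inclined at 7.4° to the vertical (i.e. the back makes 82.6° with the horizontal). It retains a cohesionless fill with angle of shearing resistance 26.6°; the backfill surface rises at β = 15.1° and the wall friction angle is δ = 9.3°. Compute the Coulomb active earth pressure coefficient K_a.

0.519

K_a = sin²(α+φ) / [sin²α · sin(α−δ) · (1 + √{sin(φ+δ)sin(φ−β) / (sin(α−δ)sin(α+β))})²].
With α = 82.6°, φ = 26.6°, δ = 9.3°, β = 15.1°: K_a = 0.5188.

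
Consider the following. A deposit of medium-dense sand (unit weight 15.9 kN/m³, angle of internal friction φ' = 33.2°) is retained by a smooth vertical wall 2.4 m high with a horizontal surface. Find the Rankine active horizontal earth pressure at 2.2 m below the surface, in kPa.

K_a = (1 − sin φ)/(1 + sin φ) = 0.2924.
σ_h = K_a γ z = 0.2924 × 15.9 × 2.2 = 10.23 kPa.

10.2 kPa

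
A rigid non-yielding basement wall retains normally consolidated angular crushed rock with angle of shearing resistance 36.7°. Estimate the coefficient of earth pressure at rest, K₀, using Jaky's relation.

K₀ = 1 − sin φ' = 1 − sin 36.7° = 0.4024.

0.402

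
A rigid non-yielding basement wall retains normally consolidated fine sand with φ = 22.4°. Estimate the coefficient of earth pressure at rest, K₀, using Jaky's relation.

0.619

K₀ = 1 − sin φ' = 1 − sin 22.4° = 0.6189.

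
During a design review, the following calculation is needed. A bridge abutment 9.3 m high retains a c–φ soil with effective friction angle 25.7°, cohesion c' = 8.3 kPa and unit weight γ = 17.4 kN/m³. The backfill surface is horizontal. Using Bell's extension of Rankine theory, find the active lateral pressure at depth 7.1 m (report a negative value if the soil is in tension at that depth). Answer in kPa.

38.4 kPa

K_a = (1 − sin φ)/(1 + sin φ) = 0.3950.
σ_a = K_a γ z − 2c√K_a = 0.3950×17.4×7.1 − 2×8.3×0.6285 = 38.37 kPa.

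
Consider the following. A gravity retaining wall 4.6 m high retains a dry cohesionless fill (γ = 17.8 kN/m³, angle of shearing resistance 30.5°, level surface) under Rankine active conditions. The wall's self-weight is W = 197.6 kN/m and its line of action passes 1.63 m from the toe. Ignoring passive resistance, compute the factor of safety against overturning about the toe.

3.41

K_a = tan²(45° − 30.5°/2) = 0.3267.
P_a = ½K_aγH² = 0.5×0.3267×17.8×4.6² = 61.52 kN/m, acting at H/3 = 1.533 m above the base.
Overturning moment M_o = P_a × H/3 = 61.52 × 1.533 = 94.33.
Resisting moment M_r = W × 1.63 = 197.6 × 1.63 = 322.1.
FS_overturning = M_r/M_o = 322.1/94.33 = 3.415.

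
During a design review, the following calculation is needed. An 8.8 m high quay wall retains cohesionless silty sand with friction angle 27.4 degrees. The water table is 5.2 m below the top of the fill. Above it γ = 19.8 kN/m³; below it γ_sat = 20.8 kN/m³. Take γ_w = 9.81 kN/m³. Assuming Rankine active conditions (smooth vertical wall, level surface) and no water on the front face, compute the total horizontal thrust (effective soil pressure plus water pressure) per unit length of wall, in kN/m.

326 kN/m

K_a = tan²(45° − φ/2) = 0.3697.
γ' = 20.8 − 9.81 = 10.99 kN/m³. Depth below WT = 3.6 m.
σ'_h at WT = K_a γ d_w = 38.06 kPa; at base = 38.06 + K_a γ' × 3.6 = 52.69 kPa.
P₁ (0–5.2 m) = ½×38.06×5.2 = 98.96. P₂ (5.2–8.8 m) = ½(38.06+52.69)×3.6 = 163.3.
P_w = ½ γ_w h₂² = 0.5×9.81×3.6² = 63.57. Total = 98.96+163.3+63.57 = 325.9 kN/m.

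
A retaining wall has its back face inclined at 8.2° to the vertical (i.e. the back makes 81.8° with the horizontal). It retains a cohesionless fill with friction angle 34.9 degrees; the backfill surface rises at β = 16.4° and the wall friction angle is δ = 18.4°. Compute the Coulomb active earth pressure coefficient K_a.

K_a = sin²(α+φ) / [sin²α · sin(α−δ) · (1 + √{sin(φ+δ)sin(φ−β) / (sin(α−δ)sin(α+β))})²].
With α = 81.8°, φ = 34.9°, δ = 18.4°, β = 16.4°: K_a = 0.3861.

0.386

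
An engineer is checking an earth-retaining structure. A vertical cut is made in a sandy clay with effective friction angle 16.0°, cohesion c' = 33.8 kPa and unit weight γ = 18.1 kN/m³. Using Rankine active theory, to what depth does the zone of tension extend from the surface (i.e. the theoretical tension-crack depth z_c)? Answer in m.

K_a = tan²(45° − 16.0°/2) = 0.5678; √K_a = 0.7536.
The active pressure is zero where K_a γ z = 2c√K_a, so z_c = 2c/(γ√K_a) = 2×33.8/(18.1×0.7536) = 4.956 m.

4.96 m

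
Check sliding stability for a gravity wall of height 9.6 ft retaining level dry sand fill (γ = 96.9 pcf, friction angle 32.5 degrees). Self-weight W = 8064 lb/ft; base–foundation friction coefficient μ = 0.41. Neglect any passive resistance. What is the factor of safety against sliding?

K_a = tan²(45° − 32.5°/2) = 0.3010.
P_a = ½K_aγH² = 0.5×0.3010×96.9×9.6² = 1344 lb/ft, acting at H/3 = 3.200 ft above the base.
FS_sliding = μW / P_a = 0.41×8064 / 1344 = 2.460.

2.46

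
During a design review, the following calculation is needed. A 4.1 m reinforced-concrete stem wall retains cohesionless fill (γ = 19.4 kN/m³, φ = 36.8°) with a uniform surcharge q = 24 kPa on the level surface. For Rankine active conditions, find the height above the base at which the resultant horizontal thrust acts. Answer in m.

K_a = 0.2508.
Triangular part P₁ = ½K_aγH² = 40.89 at H/3 = 1.367 m; rectangular part P₂ = K_a q H = 24.68 at H/2 = 2.050 m.
ȳ = (P₁·1.367 + P₂·2.050)/(P₁+P₂) = 1.624 m.

1.62 m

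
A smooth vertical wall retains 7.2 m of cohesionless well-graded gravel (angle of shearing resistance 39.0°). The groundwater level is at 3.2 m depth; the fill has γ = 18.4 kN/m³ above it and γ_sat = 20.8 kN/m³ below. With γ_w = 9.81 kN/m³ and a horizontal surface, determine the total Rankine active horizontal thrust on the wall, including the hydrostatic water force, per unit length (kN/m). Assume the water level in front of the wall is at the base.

173 kN/m

K_a = tan²(45° − φ/2) = 0.2275.
γ' = 20.8 − 9.81 = 10.99 kN/m³. Depth below WT = 4.0 m.
σ'_h at WT = K_a γ d_w = 13.40 kPa; at base = 13.40 + K_a γ' × 4.0 = 23.40 kPa.
P₁ (0–3.2 m) = ½×13.40×3.2 = 21.43. P₂ (3.2–7.2 m) = ½(13.40+23.40)×4.0 = 73.58.
P_w = ½ γ_w h₂² = 0.5×9.81×4.0² = 78.48. Total = 21.43+73.58+78.48 = 173.5 kN/m.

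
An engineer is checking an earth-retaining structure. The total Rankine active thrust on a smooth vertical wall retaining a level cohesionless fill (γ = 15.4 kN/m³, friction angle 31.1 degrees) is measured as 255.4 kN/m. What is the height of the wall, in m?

K_a = 0.3188. P_a = ½ K_a γ H² ⇒ H = √(2P_a/(K_a γ)).
H = √(2×255.4/(0.3188×15.4)) = 10.20 m.

10.2 m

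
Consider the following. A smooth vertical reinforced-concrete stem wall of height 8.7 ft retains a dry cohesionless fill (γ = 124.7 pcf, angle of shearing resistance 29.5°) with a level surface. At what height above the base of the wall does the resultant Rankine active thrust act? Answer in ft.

K_a = 0.3401.
The pressure distribution is triangular, so the resultant acts at H/3 above the base = 8.7/3 = 2.900 ft.

2.90 ft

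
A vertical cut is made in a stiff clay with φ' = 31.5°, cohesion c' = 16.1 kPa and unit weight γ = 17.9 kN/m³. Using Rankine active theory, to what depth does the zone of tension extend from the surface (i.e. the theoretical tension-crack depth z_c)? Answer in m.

K_a = tan²(45° − 31.5°/2) = 0.3136; √K_a = 0.5600.
The active pressure is zero where K_a γ z = 2c√K_a, so z_c = 2c/(γ√K_a) = 2×16.1/(17.9×0.5600) = 3.212 m.

3.21 m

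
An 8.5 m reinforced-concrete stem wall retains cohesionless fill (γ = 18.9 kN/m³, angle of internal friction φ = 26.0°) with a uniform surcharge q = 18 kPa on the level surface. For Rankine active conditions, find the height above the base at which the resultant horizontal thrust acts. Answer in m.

3.09 m

K_a = 0.3905.
Triangular part P₁ = ½K_aγH² = 266.6 at H/3 = 2.833 m; rectangular part P₂ = K_a q H = 59.74 at H/2 = 4.250 m.
ȳ = (P₁·2.833 + P₂·4.250)/(P₁+P₂) = 3.093 m.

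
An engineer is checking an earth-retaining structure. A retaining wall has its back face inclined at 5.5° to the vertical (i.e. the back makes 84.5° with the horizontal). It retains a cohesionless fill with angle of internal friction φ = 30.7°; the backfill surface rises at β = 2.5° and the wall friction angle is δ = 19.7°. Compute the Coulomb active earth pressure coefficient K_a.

0.342

K_a = sin²(α+φ) / [sin²α · sin(α−δ) · (1 + √{sin(φ+δ)sin(φ−β) / (sin(α−δ)sin(α+β))})²].
With α = 84.5°, φ = 30.7°, δ = 19.7°, β = 2.5°: K_a = 0.3417.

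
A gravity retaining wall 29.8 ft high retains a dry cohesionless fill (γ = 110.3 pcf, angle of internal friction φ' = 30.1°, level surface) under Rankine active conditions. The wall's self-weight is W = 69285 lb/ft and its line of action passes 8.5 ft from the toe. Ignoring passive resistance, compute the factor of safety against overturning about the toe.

K_a = tan²(45° − 30.1°/2) = 0.3320.
P_a = ½K_aγH² = 0.5×0.3320×110.3×29.8² = 16260 lb/ft, acting at H/3 = 9.933 ft above the base.
Overturning moment M_o = P_a × H/3 = 16260 × 9.933 = 161500.
Resisting moment M_r = W × 8.5 = 69285 × 8.5 = 588900.
FS_overturning = M_r/M_o = 588900/161500 = 3.646.

3.65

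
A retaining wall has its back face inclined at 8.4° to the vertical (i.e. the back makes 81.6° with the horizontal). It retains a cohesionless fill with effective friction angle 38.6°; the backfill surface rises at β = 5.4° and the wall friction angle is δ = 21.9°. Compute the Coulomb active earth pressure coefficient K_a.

K_a = sin²(α+φ) / [sin²α · sin(α−δ) · (1 + √{sin(φ+δ)sin(φ−β) / (sin(α−δ)sin(α+β))})²].
With α = 81.6°, φ = 38.6°, δ = 21.9°, β = 5.4°: K_a = 0.2908.

0.291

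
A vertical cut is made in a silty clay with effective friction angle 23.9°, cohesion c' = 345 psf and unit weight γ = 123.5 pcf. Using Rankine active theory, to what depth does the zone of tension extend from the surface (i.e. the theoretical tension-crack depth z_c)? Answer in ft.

K_a = tan²(45° − 23.9°/2) = 0.4233; √K_a = 0.6506.
The active pressure is zero where K_a γ z = 2c√K_a, so z_c = 2c/(γ√K_a) = 2×345/(123.5×0.6506) = 8.587 ft.

8.59 ft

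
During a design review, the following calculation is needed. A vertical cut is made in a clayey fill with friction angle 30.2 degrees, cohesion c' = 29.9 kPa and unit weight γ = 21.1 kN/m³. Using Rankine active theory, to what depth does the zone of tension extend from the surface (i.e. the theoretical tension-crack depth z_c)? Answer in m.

K_a = tan²(45° − 30.2°/2) = 0.3307; √K_a = 0.5750.
The active pressure is zero where K_a γ z = 2c√K_a, so z_c = 2c/(γ√K_a) = 2×29.9/(21.1×0.5750) = 4.929 m.

4.93 m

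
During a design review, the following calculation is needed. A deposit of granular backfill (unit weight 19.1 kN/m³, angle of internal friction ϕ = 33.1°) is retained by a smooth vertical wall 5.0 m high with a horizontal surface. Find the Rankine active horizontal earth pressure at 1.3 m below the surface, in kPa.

7.29 kPa

K_a = (1 − sin φ)/(1 + sin φ) = 0.2936.
σ_h = K_a γ z = 0.2936 × 19.1 × 1.3 = 7.289 kPa.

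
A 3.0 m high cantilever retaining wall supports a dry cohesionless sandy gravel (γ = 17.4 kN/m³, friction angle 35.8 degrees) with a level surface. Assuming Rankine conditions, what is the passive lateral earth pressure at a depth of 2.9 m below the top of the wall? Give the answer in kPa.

193 kPa

K_p = (1 + sin φ)/(1 − sin φ) = 3.819.
σ_h = K_p γ z = 3.819 × 17.4 × 2.9 = 192.7 kPa.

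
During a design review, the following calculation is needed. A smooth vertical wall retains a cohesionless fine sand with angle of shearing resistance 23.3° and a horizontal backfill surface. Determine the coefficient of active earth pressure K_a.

K_a = (1 − sin φ)/(1 + sin φ) = (1 − sin 23.3°)/(1 + sin 23.3°) = 0.4331.

0.433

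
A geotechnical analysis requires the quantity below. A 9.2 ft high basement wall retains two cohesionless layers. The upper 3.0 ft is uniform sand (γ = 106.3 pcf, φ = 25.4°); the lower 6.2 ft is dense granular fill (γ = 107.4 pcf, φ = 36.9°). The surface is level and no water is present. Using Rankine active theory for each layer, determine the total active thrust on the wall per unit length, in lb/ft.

1200 lb/ft

K_a1 = tan²(45°−25.4°/2) = 0.3996; K_a2 = tan²(45°−36.9°/2) = 0.2497.
Layer 1: σ at base = K_a1 γ₁ h₁ = 127.4 psf; P₁ = ½×127.4×3.0 = 191.2.
Layer 2: σ_v at top = γ₁h₁ = 318.9; σ_h top = K_a2×318.9 = 79.62; σ_h base = K_a2×(318.9+107.4×6.2) = 245.9.
P₂ = ½(79.62+245.9)×6.2 = 1009. Total P_a = 191.2+1009 = 1200 lb/ft.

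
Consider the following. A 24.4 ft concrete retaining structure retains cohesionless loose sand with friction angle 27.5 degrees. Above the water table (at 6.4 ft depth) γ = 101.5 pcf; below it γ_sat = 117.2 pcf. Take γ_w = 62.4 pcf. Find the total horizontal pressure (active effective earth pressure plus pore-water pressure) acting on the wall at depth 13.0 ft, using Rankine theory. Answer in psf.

784 psf

K_a = (1 − sin φ)/(1 + sin φ) = 0.3682.
γ' = 117.2 − 62.4 = 54.80 pcf.
Effective vertical stress at 13.0 ft: σ'_v = 101.5×6.4 + 54.80×6.60 = 1011 psf.
σ'_h = K_a σ'_v = 0.3682 × 1011 = 372.4 psf; u = γ_w × 6.60 = 411.8 psf.
Total σ_h = 372.4 + 411.8 = 784.2 psf.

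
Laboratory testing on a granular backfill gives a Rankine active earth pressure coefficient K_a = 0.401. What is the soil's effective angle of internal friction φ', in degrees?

K_a = tan²(45° − φ/2) ⇒ 45° − φ/2 = arctan(√0.401) = 32.34°.
φ = 2(45° − 32.34°) = 25.31°.

25.3°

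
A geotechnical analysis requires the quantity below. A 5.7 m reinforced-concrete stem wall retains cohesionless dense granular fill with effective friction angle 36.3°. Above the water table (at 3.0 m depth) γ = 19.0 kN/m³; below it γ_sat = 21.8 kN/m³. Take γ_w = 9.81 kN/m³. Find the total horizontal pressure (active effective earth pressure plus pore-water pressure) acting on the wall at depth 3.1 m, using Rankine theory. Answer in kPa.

K_a = (1 − sin φ)/(1 + sin φ) = 0.2563.
γ' = 21.8 − 9.81 = 11.99 kN/m³.
Effective vertical stress at 3.1 m: σ'_v = 19.0×3.0 + 11.99×0.100 = 58.20 kPa.
σ'_h = K_a σ'_v = 0.2563 × 58.20 = 14.91 kPa; u = γ_w × 0.100 = 0.9810 kPa.
Total σ_h = 14.91 + 0.9810 = 15.90 kPa.

15.9 kPa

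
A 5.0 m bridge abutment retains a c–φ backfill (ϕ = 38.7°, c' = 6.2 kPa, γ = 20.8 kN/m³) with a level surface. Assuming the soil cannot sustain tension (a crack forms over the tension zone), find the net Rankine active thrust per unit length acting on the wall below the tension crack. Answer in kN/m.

33.9 kN/m

K_a = 0.2306; √K_a = 0.4802.
Tension-crack depth z_c = 2c/(γ√K_a) = 2×6.2/(20.8×0.4802) = 1.241 m.
σ_a at base = K_a γ H − 2c√K_a = 0.2306×20.8×5.0 − 2×6.2×0.4802 = 18.03 kPa.
P_a = ½ × 18.03 × (H − z_c) = 0.5×18.03×3.759 = 33.88 kN/m.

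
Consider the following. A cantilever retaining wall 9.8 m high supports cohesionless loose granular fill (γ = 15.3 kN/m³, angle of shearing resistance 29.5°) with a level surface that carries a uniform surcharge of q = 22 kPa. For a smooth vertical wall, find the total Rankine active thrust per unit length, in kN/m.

323 kN/m

K_a = tan²(45° − φ/2) = 0.3401.
Soil triangle: ½ K_a γ H² = 0.5×0.3401×15.3×9.8² = 249.9 kN/m.
Surcharge rectangle: K_a q H = 0.3401×22×9.8 = 73.33 kN/m.
Total = 249.9 + 73.33 = 323.2 kN/m.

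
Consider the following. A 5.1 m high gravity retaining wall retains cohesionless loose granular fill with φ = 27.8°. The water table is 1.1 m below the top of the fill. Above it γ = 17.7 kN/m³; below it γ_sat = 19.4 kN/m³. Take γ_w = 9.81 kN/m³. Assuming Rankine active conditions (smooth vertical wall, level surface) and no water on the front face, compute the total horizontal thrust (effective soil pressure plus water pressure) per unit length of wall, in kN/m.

K_a = tan²(45° − φ/2) = 0.3639.
γ' = 19.4 − 9.81 = 9.590 kN/m³. Depth below WT = 4.0 m.
σ'_h at WT = K_a γ d_w = 7.085 kPa; at base = 7.085 + K_a γ' × 4.0 = 21.04 kPa.
P₁ (0–1.1 m) = ½×7.085×1.1 = 3.897. P₂ (1.1–5.1 m) = ½(7.085+21.04)×4.0 = 56.26.
P_w = ½ γ_w h₂² = 0.5×9.81×4.0² = 78.48. Total = 3.897+56.26+78.48 = 138.6 kN/m.

139 kN/m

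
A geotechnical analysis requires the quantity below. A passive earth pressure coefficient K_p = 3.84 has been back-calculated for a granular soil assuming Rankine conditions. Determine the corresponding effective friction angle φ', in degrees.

35.9°

K_p = (1+sin φ)/(1−sin φ) ⇒ sin φ = (K_p − 1)/(K_p + 1) = 0.5868.
φ = arcsin(0.5868) = 35.93°.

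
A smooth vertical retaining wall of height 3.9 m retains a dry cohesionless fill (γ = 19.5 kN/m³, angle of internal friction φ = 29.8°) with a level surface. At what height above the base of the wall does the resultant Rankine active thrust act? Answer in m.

K_a = 0.3360.
The pressure distribution is triangular, so the resultant acts at H/3 above the base = 3.9/3 = 1.300 m.

1.30 m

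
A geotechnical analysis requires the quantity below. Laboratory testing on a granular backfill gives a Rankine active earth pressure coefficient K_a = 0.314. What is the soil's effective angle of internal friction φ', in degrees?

31.5°

K_a = tan²(45° − φ/2) ⇒ 45° − φ/2 = arctan(√0.314) = 29.26°.
φ = 2(45° − 29.26°) = 31.47°.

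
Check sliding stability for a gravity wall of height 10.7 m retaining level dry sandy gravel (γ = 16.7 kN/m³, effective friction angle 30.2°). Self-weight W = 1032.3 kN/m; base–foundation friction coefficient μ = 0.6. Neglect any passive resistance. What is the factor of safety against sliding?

K_a = tan²(45° − 30.2°/2) = 0.3307.
P_a = ½K_aγH² = 0.5×0.3307×16.7×10.7² = 316.1 kN/m, acting at H/3 = 3.567 m above the base.
FS_sliding = μW / P_a = 0.6×1032.3 / 316.1 = 1.959.

1.96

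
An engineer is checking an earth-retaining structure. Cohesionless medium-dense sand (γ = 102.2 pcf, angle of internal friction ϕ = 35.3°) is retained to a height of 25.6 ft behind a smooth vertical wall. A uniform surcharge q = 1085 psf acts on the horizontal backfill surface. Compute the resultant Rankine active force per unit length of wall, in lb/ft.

16400 lb/ft

K_a = tan²(45° − φ/2) = 0.2675.
Soil triangle: ½ K_a γ H² = 0.5×0.2675×102.2×25.6² = 8960 lb/ft.
Surcharge rectangle: K_a q H = 0.2675×1085×25.6 = 7431 lb/ft.
Total = 8960 + 7431 = 16390 lb/ft.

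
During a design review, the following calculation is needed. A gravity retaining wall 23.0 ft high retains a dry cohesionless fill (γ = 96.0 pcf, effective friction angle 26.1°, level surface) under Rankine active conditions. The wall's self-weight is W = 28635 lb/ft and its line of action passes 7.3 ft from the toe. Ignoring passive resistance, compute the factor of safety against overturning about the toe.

2.76

K_a = tan²(45° − 26.1°/2) = 0.3889.
P_a = ½K_aγH² = 0.5×0.3889×96.0×23.0² = 9876 lb/ft, acting at H/3 = 7.667 ft above the base.
Overturning moment M_o = P_a × H/3 = 9876 × 7.667 = 75720.
Resisting moment M_r = W × 7.3 = 28635 × 7.3 = 209000.
FS_overturning = M_r/M_o = 209000/75720 = 2.761.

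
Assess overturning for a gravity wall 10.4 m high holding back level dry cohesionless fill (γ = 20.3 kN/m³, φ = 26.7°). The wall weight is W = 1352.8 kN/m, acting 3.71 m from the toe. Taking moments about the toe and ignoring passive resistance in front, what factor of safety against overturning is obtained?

K_a = tan²(45° − 26.7°/2) = 0.3800.
P_a = ½K_aγH² = 0.5×0.3800×20.3×10.4² = 417.1 kN/m, acting at H/3 = 3.467 m above the base.
Overturning moment M_o = P_a × H/3 = 417.1 × 3.467 = 1446.
Resisting moment M_r = W × 3.71 = 1352.8 × 3.71 = 5019.
FS_overturning = M_r/M_o = 5019/1446 = 3.471.

3.47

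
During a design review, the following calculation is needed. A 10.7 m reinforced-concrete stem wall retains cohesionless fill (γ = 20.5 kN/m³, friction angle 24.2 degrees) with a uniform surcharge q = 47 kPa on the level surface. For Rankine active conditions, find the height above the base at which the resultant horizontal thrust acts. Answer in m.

K_a = 0.4185.
Triangular part P₁ = ½K_aγH² = 491.1 at H/3 = 3.567 m; rectangular part P₂ = K_a q H = 210.5 at H/2 = 5.350 m.
ȳ = (P₁·3.567 + P₂·5.350)/(P₁+P₂) = 4.102 m.

4.10 m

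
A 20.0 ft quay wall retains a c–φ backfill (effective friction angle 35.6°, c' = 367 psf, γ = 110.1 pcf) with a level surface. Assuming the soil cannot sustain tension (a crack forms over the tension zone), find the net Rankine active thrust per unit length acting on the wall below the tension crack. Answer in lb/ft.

718 lb/ft

K_a = 0.2641; √K_a = 0.5139.
Tension-crack depth z_c = 2c/(γ√K_a) = 2×367/(110.1×0.5139) = 12.97 ft.
σ_a at base = K_a γ H − 2c√K_a = 0.2641×110.1×20.0 − 2×367×0.5139 = 204.4 psf.
P_a = ½ × 204.4 × (H − z_c) = 0.5×204.4×7.028 = 718.2 lb/ft.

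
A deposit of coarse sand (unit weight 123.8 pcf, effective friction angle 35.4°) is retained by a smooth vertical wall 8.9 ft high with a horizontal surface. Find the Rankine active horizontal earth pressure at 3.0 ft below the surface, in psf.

98.9 psf

K_a = (1 − sin φ)/(1 + sin φ) = 0.2664.
σ_h = K_a γ z = 0.2664 × 123.8 × 3.0 = 98.94 psf.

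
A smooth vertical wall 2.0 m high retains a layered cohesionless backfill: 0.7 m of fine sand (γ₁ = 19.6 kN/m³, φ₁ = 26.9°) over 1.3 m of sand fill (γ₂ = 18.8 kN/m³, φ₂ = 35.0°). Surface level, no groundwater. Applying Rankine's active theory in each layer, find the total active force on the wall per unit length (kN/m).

K_a1 = tan²(45°−26.9°/2) = 0.3770; K_a2 = tan²(45°−35.0°/2) = 0.2710.
Layer 1: σ at base = K_a1 γ₁ h₁ = 5.172 kPa; P₁ = ½×5.172×0.7 = 1.810.
Layer 2: σ_v at top = γ₁h₁ = 13.72; σ_h top = K_a2×13.72 = 3.718; σ_h base = K_a2×(13.72+18.8×1.3) = 10.34.
P₂ = ½(3.718+10.34)×1.3 = 9.138. Total P_a = 1.810+9.138 = 10.95 kN/m.

10.9 kN/m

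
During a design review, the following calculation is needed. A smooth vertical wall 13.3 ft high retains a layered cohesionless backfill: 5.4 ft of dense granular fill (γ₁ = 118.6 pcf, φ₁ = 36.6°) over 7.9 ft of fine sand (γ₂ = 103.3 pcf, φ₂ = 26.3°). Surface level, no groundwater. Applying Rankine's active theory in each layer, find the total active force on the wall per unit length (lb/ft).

3630 lb/ft

K_a1 = tan²(45°−36.6°/2) = 0.2530; K_a2 = tan²(45°−26.3°/2) = 0.3859.
Layer 1: σ at base = K_a1 γ₁ h₁ = 162.0 psf; P₁ = ½×162.0×5.4 = 437.4.
Layer 2: σ_v at top = γ₁h₁ = 640.4; σ_h top = K_a2×640.4 = 247.2; σ_h base = K_a2×(640.4+103.3×7.9) = 562.1.
P₂ = ½(247.2+562.1)×7.9 = 3197. Total P_a = 437.4+3197 = 3634 lb/ft.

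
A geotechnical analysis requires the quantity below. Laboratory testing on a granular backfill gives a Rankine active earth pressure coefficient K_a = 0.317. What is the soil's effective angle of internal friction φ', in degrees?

31.2°

K_a = tan²(45° − φ/2) ⇒ 45° − φ/2 = arctan(√0.317) = 29.38°.
φ = 2(45° − 29.38°) = 31.24°.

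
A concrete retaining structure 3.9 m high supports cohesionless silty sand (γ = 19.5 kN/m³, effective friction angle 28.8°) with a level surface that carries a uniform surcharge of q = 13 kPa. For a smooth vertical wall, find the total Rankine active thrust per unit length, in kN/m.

K_a = tan²(45° − φ/2) = 0.3498.
Soil triangle: ½ K_a γ H² = 0.5×0.3498×19.5×3.9² = 51.87 kN/m.
Surcharge rectangle: K_a q H = 0.3498×13×3.9 = 17.73 kN/m.
Total = 51.87 + 17.73 = 69.60 kN/m.

69.6 kN/m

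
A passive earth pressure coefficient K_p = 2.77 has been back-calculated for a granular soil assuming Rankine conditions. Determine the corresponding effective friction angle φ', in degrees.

K_p = (1+sin φ)/(1−sin φ) ⇒ sin φ = (K_p − 1)/(K_p + 1) = 0.4695.
φ = arcsin(0.4695) = 28.00°.

28.0°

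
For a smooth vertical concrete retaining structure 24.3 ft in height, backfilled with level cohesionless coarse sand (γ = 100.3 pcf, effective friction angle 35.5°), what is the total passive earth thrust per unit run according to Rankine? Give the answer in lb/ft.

112000 lb/ft

K_p = tan²(45° + φ/2) = 3.770.
P_p = ½ K_p γ H² = 0.5 × 3.770 × 100.3 × 24.3² = 111600 lb/ft.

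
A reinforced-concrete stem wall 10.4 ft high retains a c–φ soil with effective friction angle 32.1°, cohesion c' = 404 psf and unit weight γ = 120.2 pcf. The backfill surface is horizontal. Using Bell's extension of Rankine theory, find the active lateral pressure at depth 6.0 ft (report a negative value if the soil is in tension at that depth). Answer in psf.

-226 psf

K_a = (1 − sin φ)/(1 + sin φ) = 0.3060.
σ_a = K_a γ z − 2c√K_a = 0.3060×120.2×6.0 − 2×404×0.5532 = -226.3 psf.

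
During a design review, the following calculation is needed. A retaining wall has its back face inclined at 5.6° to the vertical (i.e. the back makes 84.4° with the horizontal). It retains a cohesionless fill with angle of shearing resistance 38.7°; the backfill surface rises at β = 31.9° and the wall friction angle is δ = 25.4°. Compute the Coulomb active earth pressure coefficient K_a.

0.439

K_a = sin²(α+φ) / [sin²α · sin(α−δ) · (1 + √{sin(φ+δ)sin(φ−β) / (sin(α−δ)sin(α+β))})²].
With α = 84.4°, φ = 38.7°, δ = 25.4°, β = 31.9°: K_a = 0.4389.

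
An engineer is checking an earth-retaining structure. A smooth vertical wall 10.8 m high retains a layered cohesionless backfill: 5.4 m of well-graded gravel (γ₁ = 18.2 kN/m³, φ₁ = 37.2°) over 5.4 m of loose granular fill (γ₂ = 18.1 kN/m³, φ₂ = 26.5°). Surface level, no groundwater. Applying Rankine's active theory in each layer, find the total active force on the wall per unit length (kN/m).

370 kN/m

K_a1 = tan²(45°−37.2°/2) = 0.2464; K_a2 = tan²(45°−26.5°/2) = 0.3829.
Layer 1: σ at base = K_a1 γ₁ h₁ = 24.22 kPa; P₁ = ½×24.22×5.4 = 65.39.
Layer 2: σ_v at top = γ₁h₁ = 98.28; σ_h top = K_a2×98.28 = 37.64; σ_h base = K_a2×(98.28+18.1×5.4) = 75.06.
P₂ = ½(37.64+75.06)×5.4 = 304.3. Total P_a = 65.39+304.3 = 369.7 kN/m.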